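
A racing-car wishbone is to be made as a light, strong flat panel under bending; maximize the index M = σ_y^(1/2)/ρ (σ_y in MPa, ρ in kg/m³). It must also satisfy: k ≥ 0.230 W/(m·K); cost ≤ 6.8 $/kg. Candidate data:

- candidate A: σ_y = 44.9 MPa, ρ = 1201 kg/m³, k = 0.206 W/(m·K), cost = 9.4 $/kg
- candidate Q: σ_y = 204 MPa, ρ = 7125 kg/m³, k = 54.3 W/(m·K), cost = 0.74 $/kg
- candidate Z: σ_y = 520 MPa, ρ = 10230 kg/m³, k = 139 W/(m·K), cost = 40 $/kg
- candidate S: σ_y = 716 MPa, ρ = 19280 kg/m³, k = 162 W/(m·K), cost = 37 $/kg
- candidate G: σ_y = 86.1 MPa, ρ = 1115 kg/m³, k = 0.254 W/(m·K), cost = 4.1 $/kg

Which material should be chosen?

Screen on constraints: k ≥ 0.230 W/(m·K); cost ≤ 6.8 $/kg. Survivors: candidate Q, candidate G.
Evaluate M for each candidate:
  candidate G: M = 8.32×10⁻³
  candidate Q: M = 2.00×10⁻³
Highest index: candidate G.

candidate G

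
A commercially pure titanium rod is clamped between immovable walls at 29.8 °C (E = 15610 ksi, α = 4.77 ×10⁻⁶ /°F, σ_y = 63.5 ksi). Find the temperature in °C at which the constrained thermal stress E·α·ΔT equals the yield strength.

E = 15610 ksi = 107.6 GPa.
α = 4.77×10⁻⁶/°F × 9/5 = 8.59×10⁻⁶/K.
σ_y = 63.5 ksi = 437.8 MPa.
E·α·ΔT = 437.8 MPa ⇒ ΔT = 437.8 / (107.6×10³ × 8.59×10⁻⁶) = 473.8 K.
T = 29.8 + 473.8 = 503.6 °C.

504 °C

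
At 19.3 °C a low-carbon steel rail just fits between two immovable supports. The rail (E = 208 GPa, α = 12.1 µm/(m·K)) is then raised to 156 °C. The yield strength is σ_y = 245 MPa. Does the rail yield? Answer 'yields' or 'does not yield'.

yields

ΔT = 136.7 K. Constrained thermal stress σ = E·α·ΔT = 208.0×10³ MPa × 12.1×10⁻⁶ × 136.7 = 344 MPa (compressive).
Compare to σ_y = 245 MPa: σ ≥ σ_y, so it yields.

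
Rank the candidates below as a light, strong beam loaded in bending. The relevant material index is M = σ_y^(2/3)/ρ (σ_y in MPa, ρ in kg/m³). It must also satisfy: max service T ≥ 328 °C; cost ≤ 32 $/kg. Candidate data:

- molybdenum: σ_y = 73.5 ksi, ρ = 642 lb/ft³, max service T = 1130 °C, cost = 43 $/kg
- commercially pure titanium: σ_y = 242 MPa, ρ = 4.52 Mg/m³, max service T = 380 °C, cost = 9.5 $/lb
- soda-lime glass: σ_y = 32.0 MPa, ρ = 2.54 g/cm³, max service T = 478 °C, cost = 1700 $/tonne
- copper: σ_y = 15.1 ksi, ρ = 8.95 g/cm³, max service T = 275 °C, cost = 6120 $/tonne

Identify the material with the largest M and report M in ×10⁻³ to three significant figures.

commercially pure titanium, M = 8.59×10⁻³

Screen on constraints: max service T ≥ 328 °C; cost ≤ 32 $/kg. Survivors: commercially pure titanium, soda-lime glass.
After converting to SI:
  commercially pure titanium: σ_y = 242.0 MPa, ρ = 4520 kg/m³
  soda-lime glass: σ_y = 32.00 MPa, ρ = 2540 kg/m³
  commercially pure titanium: M = 8.59×10⁻³
  soda-lime glass: M = 3.97×10⁻³
Commercially pure titanium ranks first.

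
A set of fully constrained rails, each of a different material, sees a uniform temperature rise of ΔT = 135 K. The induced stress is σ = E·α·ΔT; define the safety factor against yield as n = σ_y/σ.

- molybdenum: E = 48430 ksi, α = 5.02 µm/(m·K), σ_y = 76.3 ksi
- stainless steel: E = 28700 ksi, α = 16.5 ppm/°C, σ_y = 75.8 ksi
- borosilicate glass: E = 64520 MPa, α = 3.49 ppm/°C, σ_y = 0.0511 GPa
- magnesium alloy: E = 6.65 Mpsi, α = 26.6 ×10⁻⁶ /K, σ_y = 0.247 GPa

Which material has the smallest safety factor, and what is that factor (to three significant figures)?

Per material, after unit conversion:
  molybdenum: E = 333.9, α = 5.02, σ_y = 526.1 → σ = 226 MPa, n = 2.32
  stainless steel: E = 197.9, α = 16.5, σ_y = 522.6 → σ = 441 MPa, n = 1.19
  borosilicate glass: E = 64.52, α = 3.49, σ_y = 51.10 → σ = 30.4 MPa, n = 1.68
  magnesium alloy: E = 45.85, α = 26.6, σ_y = 247.0 → σ = 165 MPa, n = 1.50
Smallest n: stainless steel with n = 1.19.

stainless steel, n = 1.19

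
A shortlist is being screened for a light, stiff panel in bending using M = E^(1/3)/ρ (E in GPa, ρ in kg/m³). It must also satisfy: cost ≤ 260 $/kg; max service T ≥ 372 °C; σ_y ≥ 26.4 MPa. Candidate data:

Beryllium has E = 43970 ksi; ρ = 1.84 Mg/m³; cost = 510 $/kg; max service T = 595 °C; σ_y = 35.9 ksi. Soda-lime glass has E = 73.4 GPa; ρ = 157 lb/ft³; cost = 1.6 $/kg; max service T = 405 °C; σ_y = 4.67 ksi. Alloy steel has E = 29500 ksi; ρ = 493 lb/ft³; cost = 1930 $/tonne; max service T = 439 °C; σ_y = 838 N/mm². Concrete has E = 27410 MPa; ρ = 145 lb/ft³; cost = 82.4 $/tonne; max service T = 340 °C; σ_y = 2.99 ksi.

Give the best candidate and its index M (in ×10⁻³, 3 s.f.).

Screen on constraints: cost ≤ 260 $/kg; max service T ≥ 372 °C; σ_y ≥ 26.4 MPa. Survivors: soda-lime glass, alloy steel.
After converting to SI:
  soda-lime glass: E = 73.40 GPa, ρ = 2515 kg/m³
  alloy steel: E = 203.4 GPa, ρ = 7897 kg/m³
  soda-lime glass: M = 1.66×10⁻³
  alloy steel: M = 0.745×10⁻³
Soda-lime glass ranks first.

soda-lime glass, M = 1.66×10⁻³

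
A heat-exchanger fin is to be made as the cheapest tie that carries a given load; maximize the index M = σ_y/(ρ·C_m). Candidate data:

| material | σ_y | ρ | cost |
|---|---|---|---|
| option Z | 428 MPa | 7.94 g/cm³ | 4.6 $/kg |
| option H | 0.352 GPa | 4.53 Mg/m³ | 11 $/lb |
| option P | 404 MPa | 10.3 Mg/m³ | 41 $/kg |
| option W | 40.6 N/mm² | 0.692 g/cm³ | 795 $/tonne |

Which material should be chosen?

After converting to SI:
  option Z: σ_y = 428.0 MPa, ρ = 7940 kg/m³, cost = 4.600 $/kg
  option H: σ_y = 352.0 MPa, ρ = 4530 kg/m³, cost = 24.25 $/kg
  option P: σ_y = 404.0 MPa, ρ = 10300 kg/m³, cost = 41.00 $/kg
  option W: σ_y = 40.60 MPa, ρ = 692.0 kg/m³, cost = 0.7950 $/kg
  option W: M = 73.8 kN·m per $
  option Z: M = 11.7 kN·m per $
  option H: M = 3.20 kN·m per $
  option P: M = 0.957 kN·m per $
Highest index: option W.

option W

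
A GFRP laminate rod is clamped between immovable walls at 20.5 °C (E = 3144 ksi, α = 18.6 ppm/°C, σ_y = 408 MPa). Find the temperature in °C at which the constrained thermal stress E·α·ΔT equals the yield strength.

1030 °C

E = 3144 ksi = 21.68 GPa.
E·α·ΔT = 408.0 MPa ⇒ ΔT = 408.0 / (21.68×10³ × 18.6×10⁻⁶) = 1012 K.
T = 20.5 + 1012 = 1032 °C.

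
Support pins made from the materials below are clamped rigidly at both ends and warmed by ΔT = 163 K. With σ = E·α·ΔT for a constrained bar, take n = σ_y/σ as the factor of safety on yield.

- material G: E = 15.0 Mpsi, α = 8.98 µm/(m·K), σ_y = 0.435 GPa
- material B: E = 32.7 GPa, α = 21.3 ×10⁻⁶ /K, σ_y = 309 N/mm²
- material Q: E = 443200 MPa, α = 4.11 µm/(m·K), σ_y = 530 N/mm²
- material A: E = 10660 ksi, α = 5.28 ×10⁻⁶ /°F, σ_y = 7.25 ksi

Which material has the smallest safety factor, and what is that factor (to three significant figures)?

Per material, after unit conversion:
  material G: E = 103.4, α = 8.98, σ_y = 435.0 → σ = 151 MPa, n = 2.87
  material B: E = 32.70, α = 21.3, σ_y = 309.0 → σ = 114 MPa, n = 2.72
  material Q: E = 443.2, α = 4.11, σ_y = 530.0 → σ = 297 MPa, n = 1.79
  material A: E = 73.50, α = 9.50, σ_y = 49.99 → σ = 114 MPa, n = 0.439
Material A has the lowest safety factor, n = 0.439.

material A, n = 0.439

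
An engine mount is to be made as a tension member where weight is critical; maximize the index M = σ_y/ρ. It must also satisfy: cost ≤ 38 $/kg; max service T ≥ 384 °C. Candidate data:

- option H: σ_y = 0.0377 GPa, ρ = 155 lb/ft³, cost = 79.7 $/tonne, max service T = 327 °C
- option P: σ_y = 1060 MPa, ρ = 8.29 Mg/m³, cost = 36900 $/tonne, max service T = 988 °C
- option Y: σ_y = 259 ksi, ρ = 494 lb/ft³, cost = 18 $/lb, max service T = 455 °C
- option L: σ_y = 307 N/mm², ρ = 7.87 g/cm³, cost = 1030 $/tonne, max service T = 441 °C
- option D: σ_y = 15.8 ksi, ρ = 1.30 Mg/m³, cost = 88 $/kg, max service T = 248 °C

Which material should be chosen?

Screen on constraints: cost ≤ 38 $/kg; max service T ≥ 384 °C. Survivors: option P, option L.
Normalizing units and computing the index:
  option P: σ_y = 1060 MPa, ρ = 8290 kg/m³
  option L: σ_y = 307.0 MPa, ρ = 7870 kg/m³
  option P: M = 128 kN·m/kg
  option L: M = 39.0 kN·m/kg
The maximum is for option P.

option P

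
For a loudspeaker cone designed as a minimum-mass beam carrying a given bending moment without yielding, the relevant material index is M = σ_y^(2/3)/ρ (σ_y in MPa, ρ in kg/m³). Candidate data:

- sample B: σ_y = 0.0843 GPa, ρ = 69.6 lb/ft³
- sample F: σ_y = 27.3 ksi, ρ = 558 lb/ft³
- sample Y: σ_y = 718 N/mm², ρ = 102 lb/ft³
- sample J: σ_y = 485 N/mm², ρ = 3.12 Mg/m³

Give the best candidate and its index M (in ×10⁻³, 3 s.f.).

Convert each candidate to consistent units, then evaluate M:
  sample B: σ_y = 84.30 MPa, ρ = 1115 kg/m³
  sample F: σ_y = 188.2 MPa, ρ = 8938 kg/m³
  sample Y: σ_y = 718.0 MPa, ρ = 1634 kg/m³
  sample J: σ_y = 485.0 MPa, ρ = 3120 kg/m³
  sample Y: M = 49.1×10⁻³
  sample J: M = 19.8×10⁻³
  sample B: M = 17.2×10⁻³
  sample F: M = 3.67×10⁻³
Sample Y ranks first.

sample Y, M = 49.1×10⁻³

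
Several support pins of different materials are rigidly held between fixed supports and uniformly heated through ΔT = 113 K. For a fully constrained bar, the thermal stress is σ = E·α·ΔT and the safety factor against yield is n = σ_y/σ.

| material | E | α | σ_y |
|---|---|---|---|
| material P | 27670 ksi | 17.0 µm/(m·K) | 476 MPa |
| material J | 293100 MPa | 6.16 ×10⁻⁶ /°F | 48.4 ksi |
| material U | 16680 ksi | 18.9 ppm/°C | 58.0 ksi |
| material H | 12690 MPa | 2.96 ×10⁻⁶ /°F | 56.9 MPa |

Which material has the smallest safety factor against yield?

material J

In consistent units (E in GPa, α in ×10⁻⁶/K, σ_y in MPa):
  material P: E = 190.8, α = 17.0, σ_y = 476.0 → σ = 366 MPa, n = 1.30
  material J: E = 293.1, α = 11.1, σ_y = 333.7 → σ = 367 MPa, n = 0.909
  material U: E = 115.0, α = 18.9, σ_y = 399.9 → σ = 246 MPa, n = 1.63
  material H: E = 12.69, α = 5.33, σ_y = 56.90 → σ = 7.64 MPa, n = 7.45
The minimum is material J at n = 0.909.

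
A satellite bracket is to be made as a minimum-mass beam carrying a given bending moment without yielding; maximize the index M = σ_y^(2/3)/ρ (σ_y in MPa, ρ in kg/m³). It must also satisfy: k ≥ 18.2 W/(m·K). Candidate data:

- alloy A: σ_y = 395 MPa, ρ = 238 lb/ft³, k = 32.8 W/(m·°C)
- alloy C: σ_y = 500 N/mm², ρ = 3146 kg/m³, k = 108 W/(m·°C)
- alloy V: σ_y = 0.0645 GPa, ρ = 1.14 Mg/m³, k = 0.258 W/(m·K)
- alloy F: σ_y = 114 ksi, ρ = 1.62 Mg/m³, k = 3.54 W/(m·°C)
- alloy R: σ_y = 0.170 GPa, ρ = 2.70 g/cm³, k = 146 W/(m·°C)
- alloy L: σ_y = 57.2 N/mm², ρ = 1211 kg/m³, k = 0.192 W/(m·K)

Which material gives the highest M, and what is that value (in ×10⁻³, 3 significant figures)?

alloy C, M = 20.0×10⁻³

Screen on constraints: k ≥ 18.2 W/(m·K). Survivors: alloy A, alloy C, alloy R.
Putting every candidate on a common basis:
  alloy A: σ_y = 395.0 MPa, ρ = 3812 kg/m³
  alloy C: σ_y = 500.0 MPa, ρ = 3146 kg/m³
  alloy R: σ_y = 170.0 MPa, ρ = 2700 kg/m³
  alloy C: M = 20.0×10⁻³
  alloy A: M = 14.1×10⁻³
  alloy R: M = 11.4×10⁻³
Highest index: alloy C.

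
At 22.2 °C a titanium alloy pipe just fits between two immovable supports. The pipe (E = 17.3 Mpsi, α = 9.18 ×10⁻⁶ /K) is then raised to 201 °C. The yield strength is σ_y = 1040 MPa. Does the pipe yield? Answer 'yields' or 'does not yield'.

E = 17.3 Mpsi = 119.3 GPa.
ΔT = 178.8 K. Constrained thermal stress σ = E·α·ΔT = 119.3×10³ MPa × 9.18×10⁻⁶ × 178.8 = 196 MPa (compressive).
Compare to σ_y = 1040 MPa: σ < σ_y, so it does not yield.

does not yield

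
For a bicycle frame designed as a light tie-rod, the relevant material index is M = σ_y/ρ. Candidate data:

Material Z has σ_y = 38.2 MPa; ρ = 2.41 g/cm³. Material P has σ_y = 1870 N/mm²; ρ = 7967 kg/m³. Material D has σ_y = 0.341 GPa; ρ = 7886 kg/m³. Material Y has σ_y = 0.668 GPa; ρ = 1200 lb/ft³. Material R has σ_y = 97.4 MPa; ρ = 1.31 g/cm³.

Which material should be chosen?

Putting every candidate on a common basis:
  material Z: σ_y = 38.20 MPa, ρ = 2410 kg/m³
  material P: σ_y = 1870 MPa, ρ = 7967 kg/m³
  material D: σ_y = 341.0 MPa, ρ = 7886 kg/m³
  material Y: σ_y = 668.0 MPa, ρ = 19220 kg/m³
  material R: σ_y = 97.40 MPa, ρ = 1310 kg/m³
  material P: M = 235 kN·m/kg
  material R: M = 74.4 kN·m/kg
  material D: M = 43.2 kN·m/kg
  material Y: M = 34.8 kN·m/kg
  material Z: M = 15.9 kN·m/kg
Material P has the largest M.

material P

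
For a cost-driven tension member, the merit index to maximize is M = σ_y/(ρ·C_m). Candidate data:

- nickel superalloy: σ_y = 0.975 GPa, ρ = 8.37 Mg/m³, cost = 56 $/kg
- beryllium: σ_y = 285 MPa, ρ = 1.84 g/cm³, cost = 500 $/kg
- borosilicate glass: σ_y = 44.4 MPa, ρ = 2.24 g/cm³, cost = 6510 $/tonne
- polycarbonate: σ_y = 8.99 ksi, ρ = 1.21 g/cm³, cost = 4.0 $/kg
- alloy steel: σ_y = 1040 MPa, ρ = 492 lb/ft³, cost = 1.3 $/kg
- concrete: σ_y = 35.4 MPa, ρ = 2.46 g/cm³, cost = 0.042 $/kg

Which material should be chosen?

concrete

Convert each candidate to consistent units, then evaluate M:
  nickel superalloy: σ_y = 975.0 MPa, ρ = 8370 kg/m³, cost = 56.00 $/kg
  beryllium: σ_y = 285.0 MPa, ρ = 1840 kg/m³, cost = 500.0 $/kg
  borosilicate glass: σ_y = 44.40 MPa, ρ = 2240 kg/m³, cost = 6.510 $/kg
  polycarbonate: σ_y = 61.98 MPa, ρ = 1210 kg/m³, cost = 4.000 $/kg
  alloy steel: σ_y = 1040 MPa, ρ = 7881 kg/m³, cost = 1.300 $/kg
  concrete: σ_y = 35.40 MPa, ρ = 2460 kg/m³, cost = 0.04200 $/kg
  concrete: M = 343 kN·m per $
  alloy steel: M = 102 kN·m per $
  polycarbonate: M = 12.8 kN·m per $
  borosilicate glass: M = 3.04 kN·m per $
  nickel superalloy: M = 2.08 kN·m per $
  beryllium: M = 0.310 kN·m per $
Highest index: concrete.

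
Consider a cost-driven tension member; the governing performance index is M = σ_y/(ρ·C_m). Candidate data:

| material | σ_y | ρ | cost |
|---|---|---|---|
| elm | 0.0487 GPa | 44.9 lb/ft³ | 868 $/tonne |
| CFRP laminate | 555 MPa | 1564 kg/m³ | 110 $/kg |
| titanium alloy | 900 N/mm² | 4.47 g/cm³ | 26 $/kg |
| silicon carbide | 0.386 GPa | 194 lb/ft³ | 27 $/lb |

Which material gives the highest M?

elm

Convert each candidate to consistent units, then evaluate M:
  elm: σ_y = 48.70 MPa, ρ = 719.2 kg/m³, cost = 0.8680 $/kg
  CFRP laminate: σ_y = 555.0 MPa, ρ = 1564 kg/m³, cost = 110.0 $/kg
  titanium alloy: σ_y = 900.0 MPa, ρ = 4470 kg/m³, cost = 26.00 $/kg
  silicon carbide: σ_y = 386.0 MPa, ρ = 3108 kg/m³, cost = 59.52 $/kg
  elm: M = 78.0 kN·m per $
  titanium alloy: M = 7.74 kN·m per $
  CFRP laminate: M = 3.23 kN·m per $
  silicon carbide: M = 2.09 kN·m per $
The maximum is for elm.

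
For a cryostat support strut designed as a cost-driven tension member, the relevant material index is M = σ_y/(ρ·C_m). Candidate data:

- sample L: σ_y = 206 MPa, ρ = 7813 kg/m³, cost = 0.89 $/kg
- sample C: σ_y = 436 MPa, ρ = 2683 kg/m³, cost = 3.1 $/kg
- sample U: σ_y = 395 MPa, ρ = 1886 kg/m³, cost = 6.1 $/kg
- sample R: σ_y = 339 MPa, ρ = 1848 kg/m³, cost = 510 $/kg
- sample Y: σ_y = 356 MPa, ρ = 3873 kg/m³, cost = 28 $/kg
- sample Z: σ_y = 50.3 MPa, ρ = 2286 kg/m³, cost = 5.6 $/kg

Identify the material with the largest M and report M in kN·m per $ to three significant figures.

sample C, M = 52.4 kN·m per $

Computing M directly (units already consistent):
  sample C: M = 52.4 kN·m per $
  sample U: M = 34.3 kN·m per $
  sample L: M = 29.6 kN·m per $
  sample Z: M = 3.93 kN·m per $
  sample Y: M = 3.28 kN·m per $
  sample R: M = 0.360 kN·m per $
Highest index: sample C.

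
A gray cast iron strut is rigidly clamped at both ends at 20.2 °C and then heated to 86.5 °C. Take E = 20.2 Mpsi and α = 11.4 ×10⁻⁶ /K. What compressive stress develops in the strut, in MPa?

E = 20.2 Mpsi = 139.3 GPa.
ΔT = 66.30 K. Constrained thermal stress σ = E·α·ΔT = 139.3×10³ MPa × 11.4×10⁻⁶ × 66.30 = 105 MPa (compressive).

105 MPa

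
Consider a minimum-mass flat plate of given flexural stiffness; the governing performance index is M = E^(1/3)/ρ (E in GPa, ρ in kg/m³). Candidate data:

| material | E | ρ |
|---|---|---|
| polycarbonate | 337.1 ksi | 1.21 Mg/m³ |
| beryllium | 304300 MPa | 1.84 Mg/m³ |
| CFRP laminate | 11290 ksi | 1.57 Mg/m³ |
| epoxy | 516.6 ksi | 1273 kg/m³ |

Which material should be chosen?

beryllium

Normalizing units and computing the index:
  polycarbonate: E = 2.324 GPa, ρ = 1210 kg/m³
  beryllium: E = 304.3 GPa, ρ = 1840 kg/m³
  CFRP laminate: E = 77.84 GPa, ρ = 1570 kg/m³
  epoxy: E = 3.562 GPa, ρ = 1273 kg/m³
  beryllium: M = 3.66×10⁻³
  CFRP laminate: M = 2.72×10⁻³
  epoxy: M = 1.20×10⁻³
  polycarbonate: M = 1.09×10⁻³
The maximum is for beryllium.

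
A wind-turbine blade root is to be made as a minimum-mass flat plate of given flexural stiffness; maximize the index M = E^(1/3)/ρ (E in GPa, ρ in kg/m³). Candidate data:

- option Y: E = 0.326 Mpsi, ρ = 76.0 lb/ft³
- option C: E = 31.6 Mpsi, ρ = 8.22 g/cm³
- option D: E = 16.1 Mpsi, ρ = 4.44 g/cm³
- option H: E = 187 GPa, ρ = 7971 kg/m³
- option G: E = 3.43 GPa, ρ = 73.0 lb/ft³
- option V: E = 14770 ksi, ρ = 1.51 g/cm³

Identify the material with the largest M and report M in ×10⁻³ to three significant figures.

option V, M = 3.09×10⁻³

In SI units:
  option Y: E = 2.248 GPa, ρ = 1217 kg/m³
  option C: E = 217.9 GPa, ρ = 8220 kg/m³
  option D: E = 111.0 GPa, ρ = 4440 kg/m³
  option H: E = 187.0 GPa, ρ = 7971 kg/m³
  option G: E = 3.430 GPa, ρ = 1169 kg/m³
  option V: E = 101.8 GPa, ρ = 1510 kg/m³
  option V: M = 3.09×10⁻³
  option G: M = 1.29×10⁻³
  option D: M = 1.08×10⁻³
  option Y: M = 1.08×10⁻³
  option C: M = 0.732×10⁻³
  option H: M = 0.717×10⁻³
Option V has the largest M.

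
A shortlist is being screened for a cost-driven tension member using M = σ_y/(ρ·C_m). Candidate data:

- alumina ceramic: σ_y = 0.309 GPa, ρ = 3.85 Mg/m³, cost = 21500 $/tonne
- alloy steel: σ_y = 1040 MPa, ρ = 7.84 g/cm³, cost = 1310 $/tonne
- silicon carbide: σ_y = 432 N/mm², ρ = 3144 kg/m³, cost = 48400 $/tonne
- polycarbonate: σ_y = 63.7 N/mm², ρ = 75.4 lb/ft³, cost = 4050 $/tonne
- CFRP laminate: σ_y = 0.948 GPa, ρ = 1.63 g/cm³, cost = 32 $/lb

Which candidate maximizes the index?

Convert each candidate to consistent units, then evaluate M:
  alumina ceramic: σ_y = 309.0 MPa, ρ = 3850 kg/m³, cost = 21.50 $/kg
  alloy steel: σ_y = 1040 MPa, ρ = 7840 kg/m³, cost = 1.310 $/kg
  silicon carbide: σ_y = 432.0 MPa, ρ = 3144 kg/m³, cost = 48.40 $/kg
  polycarbonate: σ_y = 63.70 MPa, ρ = 1208 kg/m³, cost = 4.050 $/kg
  CFRP laminate: σ_y = 948.0 MPa, ρ = 1630 kg/m³, cost = 70.55 $/kg
  alloy steel: M = 101 kN·m per $
  polycarbonate: M = 13.0 kN·m per $
  CFRP laminate: M = 8.24 kN·m per $
  alumina ceramic: M = 3.73 kN·m per $
  silicon carbide: M = 2.84 kN·m per $
Alloy steel has the largest M.

alloy steel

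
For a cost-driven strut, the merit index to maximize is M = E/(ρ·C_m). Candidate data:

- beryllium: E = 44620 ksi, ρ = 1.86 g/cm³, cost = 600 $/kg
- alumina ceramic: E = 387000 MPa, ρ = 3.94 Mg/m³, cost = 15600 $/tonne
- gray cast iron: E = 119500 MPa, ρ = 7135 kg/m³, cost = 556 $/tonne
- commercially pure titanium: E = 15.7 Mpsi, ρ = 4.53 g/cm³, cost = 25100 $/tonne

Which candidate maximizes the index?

gray cast iron

In SI units:
  beryllium: E = 307.6 GPa, ρ = 1860 kg/m³, cost = 600.0 $/kg
  alumina ceramic: E = 387.0 GPa, ρ = 3940 kg/m³, cost = 15.60 $/kg
  gray cast iron: E = 119.5 GPa, ρ = 7135 kg/m³, cost = 0.5560 $/kg
  commercially pure titanium: E = 108.2 GPa, ρ = 4530 kg/m³, cost = 25.10 $/kg
  gray cast iron: M = 30.1 MN·m per $
  alumina ceramic: M = 6.30 MN·m per $
  commercially pure titanium: M = 0.952 MN·m per $
  beryllium: M = 0.276 MN·m per $
The maximum is for gray cast iron.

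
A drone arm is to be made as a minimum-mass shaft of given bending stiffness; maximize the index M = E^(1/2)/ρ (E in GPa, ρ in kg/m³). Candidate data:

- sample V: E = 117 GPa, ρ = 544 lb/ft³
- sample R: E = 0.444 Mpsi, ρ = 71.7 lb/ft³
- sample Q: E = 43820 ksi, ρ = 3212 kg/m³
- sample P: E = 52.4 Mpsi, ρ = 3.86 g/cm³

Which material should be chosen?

sample Q

In SI units:
  sample V: E = 117.0 GPa, ρ = 8714 kg/m³
  sample R: E = 3.061 GPa, ρ = 1149 kg/m³
  sample Q: E = 302.1 GPa, ρ = 3212 kg/m³
  sample P: E = 361.3 GPa, ρ = 3860 kg/m³
  sample Q: M = 5.41×10⁻³
  sample P: M = 4.92×10⁻³
  sample R: M = 1.52×10⁻³
  sample V: M = 1.24×10⁻³
The maximum is for sample Q.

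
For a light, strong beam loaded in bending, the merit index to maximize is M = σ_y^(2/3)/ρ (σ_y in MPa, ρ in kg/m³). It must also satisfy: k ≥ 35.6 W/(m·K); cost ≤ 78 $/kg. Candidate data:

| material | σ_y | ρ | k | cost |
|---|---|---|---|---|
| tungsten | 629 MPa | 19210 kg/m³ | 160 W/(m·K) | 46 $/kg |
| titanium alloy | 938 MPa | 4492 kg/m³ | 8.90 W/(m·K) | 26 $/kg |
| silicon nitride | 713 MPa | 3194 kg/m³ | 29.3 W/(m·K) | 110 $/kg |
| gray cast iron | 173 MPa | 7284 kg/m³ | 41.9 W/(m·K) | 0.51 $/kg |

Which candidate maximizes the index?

gray cast iron

Screen on constraints: k ≥ 35.6 W/(m·K); cost ≤ 78 $/kg. Survivors: tungsten, gray cast iron.
Evaluate M for each candidate:
  gray cast iron: M = 4.26×10⁻³
  tungsten: M = 3.82×10⁻³
Highest index: gray cast iron.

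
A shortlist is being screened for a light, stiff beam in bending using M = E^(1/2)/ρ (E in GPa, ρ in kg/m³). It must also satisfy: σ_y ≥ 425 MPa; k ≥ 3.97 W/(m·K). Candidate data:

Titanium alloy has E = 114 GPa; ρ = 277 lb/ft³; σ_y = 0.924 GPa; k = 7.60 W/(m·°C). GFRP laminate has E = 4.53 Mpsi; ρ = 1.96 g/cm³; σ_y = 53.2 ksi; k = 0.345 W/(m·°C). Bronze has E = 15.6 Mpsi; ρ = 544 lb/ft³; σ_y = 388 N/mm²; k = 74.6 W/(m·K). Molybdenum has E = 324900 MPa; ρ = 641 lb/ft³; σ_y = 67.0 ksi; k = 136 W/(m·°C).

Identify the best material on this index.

Screen on constraints: σ_y ≥ 425 MPa; k ≥ 3.97 W/(m·K). Survivors: titanium alloy, molybdenum.
Convert each candidate to consistent units, then evaluate M:
  titanium alloy: E = 114.0 GPa, ρ = 4437 kg/m³
  molybdenum: E = 324.9 GPa, ρ = 10270 kg/m³
  titanium alloy: M = 2.41×10⁻³
  molybdenum: M = 1.76×10⁻³
Highest index: titanium alloy.

titanium alloy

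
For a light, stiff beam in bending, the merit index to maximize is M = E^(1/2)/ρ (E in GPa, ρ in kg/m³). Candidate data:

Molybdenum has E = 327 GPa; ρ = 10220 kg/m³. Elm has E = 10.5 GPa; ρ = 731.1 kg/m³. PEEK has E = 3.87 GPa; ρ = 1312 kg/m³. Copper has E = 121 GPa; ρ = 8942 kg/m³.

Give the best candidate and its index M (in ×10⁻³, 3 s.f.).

elm, M = 4.43×10⁻³

Per-candidate index values:
  elm: M = 4.43×10⁻³
  molybdenum: M = 1.77×10⁻³
  PEEK: M = 1.50×10⁻³
  copper: M = 1.23×10⁻³
Highest index: elm.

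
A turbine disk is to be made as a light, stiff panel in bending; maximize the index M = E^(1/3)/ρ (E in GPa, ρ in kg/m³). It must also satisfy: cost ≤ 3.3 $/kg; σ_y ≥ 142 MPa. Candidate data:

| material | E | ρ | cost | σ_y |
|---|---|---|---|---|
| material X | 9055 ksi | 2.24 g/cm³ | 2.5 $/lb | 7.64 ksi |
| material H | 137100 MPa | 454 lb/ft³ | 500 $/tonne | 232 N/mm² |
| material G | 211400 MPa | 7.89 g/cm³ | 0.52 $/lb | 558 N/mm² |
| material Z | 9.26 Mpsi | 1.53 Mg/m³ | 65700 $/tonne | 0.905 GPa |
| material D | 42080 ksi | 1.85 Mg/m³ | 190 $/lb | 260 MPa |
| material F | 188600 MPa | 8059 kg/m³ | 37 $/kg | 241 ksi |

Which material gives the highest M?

Screen on constraints: cost ≤ 3.3 $/kg; σ_y ≥ 142 MPa. Survivors: material H, material G.
In SI units:
  material H: E = 137.1 GPa, ρ = 7272 kg/m³
  material G: E = 211.4 GPa, ρ = 7890 kg/m³
  material G: M = 0.755×10⁻³
  material H: M = 0.709×10⁻³
Highest index: material G.

material G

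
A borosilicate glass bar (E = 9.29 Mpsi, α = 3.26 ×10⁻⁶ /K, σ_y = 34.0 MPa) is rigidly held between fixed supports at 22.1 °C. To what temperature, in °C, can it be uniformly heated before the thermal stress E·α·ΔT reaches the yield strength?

E = 9.29 Mpsi = 64.05 GPa.
E·α·ΔT = 34.00 MPa ⇒ ΔT = 34.00 / (64.05×10³ × 3.26×10⁻⁶) = 162.8 K.
T = 22.1 + 162.8 = 184.9 °C.

185 °C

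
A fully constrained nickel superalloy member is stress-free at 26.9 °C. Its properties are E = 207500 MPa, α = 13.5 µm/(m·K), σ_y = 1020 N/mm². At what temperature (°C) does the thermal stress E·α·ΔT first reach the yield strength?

E = 207500 MPa = 207.5 GPa.
σ_y = 1020 N/mm² = 1020 MPa.
E·α·ΔT = 1020 MPa ⇒ ΔT = 1020 / (207.5×10³ × 13.5×10⁻⁶) = 364.1 K.
T = 26.9 + 364.1 = 391.0 °C.

391 °C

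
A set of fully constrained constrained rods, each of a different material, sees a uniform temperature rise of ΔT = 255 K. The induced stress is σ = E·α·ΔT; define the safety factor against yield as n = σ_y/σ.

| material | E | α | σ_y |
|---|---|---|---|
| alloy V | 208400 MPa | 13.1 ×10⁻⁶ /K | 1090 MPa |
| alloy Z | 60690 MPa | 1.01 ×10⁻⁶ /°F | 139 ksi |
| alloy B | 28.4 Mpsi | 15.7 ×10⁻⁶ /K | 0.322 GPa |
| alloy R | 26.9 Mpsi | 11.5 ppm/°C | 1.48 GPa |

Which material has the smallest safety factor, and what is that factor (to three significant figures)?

alloy B, n = 0.411

In consistent units (E in GPa, α in ×10⁻⁶/K, σ_y in MPa):
  alloy V: E = 208.4, α = 13.1, σ_y = 1090 → σ = 696 MPa, n = 1.57
  alloy Z: E = 60.69, α = 1.82, σ_y = 958.4 → σ = 28.1 MPa, n = 34.1
  alloy B: E = 195.8, α = 15.7, σ_y = 322.0 → σ = 784 MPa, n = 0.411
  alloy R: E = 185.5, α = 11.5, σ_y = 1480 → σ = 544 MPa, n = 2.72
The minimum is alloy B at n = 0.411.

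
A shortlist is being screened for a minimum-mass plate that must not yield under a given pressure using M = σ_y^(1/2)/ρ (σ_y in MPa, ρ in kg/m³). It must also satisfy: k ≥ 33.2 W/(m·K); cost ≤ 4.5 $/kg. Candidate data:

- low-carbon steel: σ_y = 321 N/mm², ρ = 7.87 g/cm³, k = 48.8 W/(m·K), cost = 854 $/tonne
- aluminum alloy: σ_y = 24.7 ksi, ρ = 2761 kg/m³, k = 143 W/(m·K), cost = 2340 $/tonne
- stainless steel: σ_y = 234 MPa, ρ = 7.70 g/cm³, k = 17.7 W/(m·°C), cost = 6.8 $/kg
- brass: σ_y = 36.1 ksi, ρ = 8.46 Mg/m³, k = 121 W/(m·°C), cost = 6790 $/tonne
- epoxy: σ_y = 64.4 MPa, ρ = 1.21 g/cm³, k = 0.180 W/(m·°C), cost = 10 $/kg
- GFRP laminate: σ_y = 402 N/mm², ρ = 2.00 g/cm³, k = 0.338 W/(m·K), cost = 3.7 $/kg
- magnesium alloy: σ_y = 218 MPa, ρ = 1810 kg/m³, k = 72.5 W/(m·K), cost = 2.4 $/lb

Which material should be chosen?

aluminum alloy

Screen on constraints: k ≥ 33.2 W/(m·K); cost ≤ 4.5 $/kg. Survivors: low-carbon steel, aluminum alloy.
Normalizing units and computing the index:
  low-carbon steel: σ_y = 321.0 MPa, ρ = 7870 kg/m³
  aluminum alloy: σ_y = 170.3 MPa, ρ = 2761 kg/m³
  aluminum alloy: M = 4.73×10⁻³
  low-carbon steel: M = 2.28×10⁻³
Aluminum alloy ranks first.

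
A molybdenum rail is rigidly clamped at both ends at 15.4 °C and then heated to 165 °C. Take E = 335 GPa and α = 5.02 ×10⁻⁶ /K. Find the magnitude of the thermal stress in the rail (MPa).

ΔT = 149.6 K. Constrained thermal stress σ = E·α·ΔT = 335.0×10³ MPa × 5.02×10⁻⁶ × 149.6 = 252 MPa (compressive).

252 MPa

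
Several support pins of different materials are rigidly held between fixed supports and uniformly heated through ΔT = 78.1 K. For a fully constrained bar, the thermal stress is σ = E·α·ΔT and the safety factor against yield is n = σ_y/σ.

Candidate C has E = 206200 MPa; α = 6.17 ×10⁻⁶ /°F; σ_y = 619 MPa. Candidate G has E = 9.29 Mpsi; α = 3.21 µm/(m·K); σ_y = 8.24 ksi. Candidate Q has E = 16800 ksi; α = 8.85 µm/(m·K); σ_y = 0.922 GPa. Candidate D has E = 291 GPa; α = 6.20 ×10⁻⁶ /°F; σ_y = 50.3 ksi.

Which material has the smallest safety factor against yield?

candidate D

Per material, after unit conversion:
  candidate C: E = 206.2, α = 11.1, σ_y = 619.0 → σ = 179 MPa, n = 3.46
  candidate G: E = 64.05, α = 3.21, σ_y = 56.81 → σ = 16.1 MPa, n = 3.54
  candidate Q: E = 115.8, α = 8.85, σ_y = 922.0 → σ = 80.1 MPa, n = 11.5
  candidate D: E = 291.0, α = 11.2, σ_y = 346.8 → σ = 254 MPa, n = 1.37
Candidate D has the lowest safety factor, n = 1.37.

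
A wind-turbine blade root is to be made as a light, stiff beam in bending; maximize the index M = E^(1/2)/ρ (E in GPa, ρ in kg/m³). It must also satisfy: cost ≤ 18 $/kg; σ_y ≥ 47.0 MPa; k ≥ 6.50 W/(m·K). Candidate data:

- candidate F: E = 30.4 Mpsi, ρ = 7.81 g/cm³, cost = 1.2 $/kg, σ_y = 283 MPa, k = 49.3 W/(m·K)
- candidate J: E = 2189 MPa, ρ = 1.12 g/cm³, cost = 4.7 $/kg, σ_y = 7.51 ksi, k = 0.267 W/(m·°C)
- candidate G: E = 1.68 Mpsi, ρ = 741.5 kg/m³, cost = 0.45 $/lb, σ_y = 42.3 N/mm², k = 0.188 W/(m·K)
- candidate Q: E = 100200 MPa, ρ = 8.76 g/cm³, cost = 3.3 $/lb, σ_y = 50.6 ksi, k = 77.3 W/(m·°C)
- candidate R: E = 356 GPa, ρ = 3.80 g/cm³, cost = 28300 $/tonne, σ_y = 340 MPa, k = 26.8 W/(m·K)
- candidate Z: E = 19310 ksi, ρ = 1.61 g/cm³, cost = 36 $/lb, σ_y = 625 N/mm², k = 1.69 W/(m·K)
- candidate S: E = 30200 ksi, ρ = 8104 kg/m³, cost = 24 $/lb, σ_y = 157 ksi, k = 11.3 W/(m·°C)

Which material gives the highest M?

candidate F

Screen on constraints: cost ≤ 18 $/kg; σ_y ≥ 47.0 MPa; k ≥ 6.50 W/(m·K). Survivors: candidate F, candidate Q.
In SI units:
  candidate F: E = 209.6 GPa, ρ = 7810 kg/m³
  candidate Q: E = 100.2 GPa, ρ = 8760 kg/m³
  candidate F: M = 1.85×10⁻³
  candidate Q: M = 1.14×10⁻³
Highest index: candidate F.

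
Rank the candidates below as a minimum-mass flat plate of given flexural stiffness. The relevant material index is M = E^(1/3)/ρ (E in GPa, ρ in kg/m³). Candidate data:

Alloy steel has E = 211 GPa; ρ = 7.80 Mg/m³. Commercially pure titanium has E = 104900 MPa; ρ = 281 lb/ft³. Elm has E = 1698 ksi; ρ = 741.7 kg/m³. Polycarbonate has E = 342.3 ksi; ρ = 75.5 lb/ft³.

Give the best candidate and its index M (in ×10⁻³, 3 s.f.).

After converting to SI:
  alloy steel: E = 211.0 GPa, ρ = 7800 kg/m³
  commercially pure titanium: E = 104.9 GPa, ρ = 4501 kg/m³
  elm: E = 11.71 GPa, ρ = 741.7 kg/m³
  polycarbonate: E = 2.360 GPa, ρ = 1209 kg/m³
  elm: M = 3.06×10⁻³
  polycarbonate: M = 1.10×10⁻³
  commercially pure titanium: M = 1.05×10⁻³
  alloy steel: M = 0.763×10⁻³
Elm has the largest M.

elm, M = 3.06×10⁻³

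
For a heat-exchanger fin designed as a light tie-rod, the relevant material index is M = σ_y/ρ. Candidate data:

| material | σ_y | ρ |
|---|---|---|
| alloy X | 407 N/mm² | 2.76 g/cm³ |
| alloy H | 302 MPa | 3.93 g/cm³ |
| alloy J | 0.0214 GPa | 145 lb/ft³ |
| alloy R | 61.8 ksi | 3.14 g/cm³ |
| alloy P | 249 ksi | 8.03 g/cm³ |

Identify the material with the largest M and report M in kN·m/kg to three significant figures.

alloy P, M = 214 kN·m/kg

Putting every candidate on a common basis:
  alloy X: σ_y = 407.0 MPa, ρ = 2760 kg/m³
  alloy H: σ_y = 302.0 MPa, ρ = 3930 kg/m³
  alloy J: σ_y = 21.40 MPa, ρ = 2323 kg/m³
  alloy R: σ_y = 426.1 MPa, ρ = 3140 kg/m³
  alloy P: σ_y = 1717 MPa, ρ = 8030 kg/m³
  alloy P: M = 214 kN·m/kg
  alloy X: M = 147 kN·m/kg
  alloy R: M = 136 kN·m/kg
  alloy H: M = 76.8 kN·m/kg
  alloy J: M = 9.21 kN·m/kg
Alloy P ranks first.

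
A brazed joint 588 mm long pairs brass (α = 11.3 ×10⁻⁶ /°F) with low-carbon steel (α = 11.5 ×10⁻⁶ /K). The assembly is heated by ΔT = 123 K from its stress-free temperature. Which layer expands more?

brass

brass: α = 11.3×10⁻⁶/°F × 9/5 = 20.3×10⁻⁶/K.
α(brass) = 20.3×10⁻⁶/K vs α(low-carbon steel) = 11.5×10⁻⁶/K.
Higher α expands more for the same ΔT: brass.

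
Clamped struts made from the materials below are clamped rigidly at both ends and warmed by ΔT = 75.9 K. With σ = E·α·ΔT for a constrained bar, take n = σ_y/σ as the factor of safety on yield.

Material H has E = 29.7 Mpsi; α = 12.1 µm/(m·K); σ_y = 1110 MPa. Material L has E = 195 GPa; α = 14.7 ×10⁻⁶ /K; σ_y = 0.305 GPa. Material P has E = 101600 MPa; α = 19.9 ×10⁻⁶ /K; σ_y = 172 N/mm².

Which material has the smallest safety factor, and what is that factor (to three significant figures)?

Per material, after unit conversion:
  material H: E = 204.8, α = 12.1, σ_y = 1110 → σ = 188 MPa, n = 5.90
  material L: E = 195.0, α = 14.7, σ_y = 305.0 → σ = 218 MPa, n = 1.40
  material P: E = 101.6, α = 19.9, σ_y = 172.0 → σ = 153 MPa, n = 1.12
Material P has the lowest safety factor, n = 1.12.

material P, n = 1.12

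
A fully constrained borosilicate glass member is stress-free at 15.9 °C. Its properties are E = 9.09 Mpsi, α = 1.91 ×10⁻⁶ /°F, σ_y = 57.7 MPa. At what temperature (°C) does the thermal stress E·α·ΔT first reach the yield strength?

284 °C

E = 9.09 Mpsi = 62.67 GPa.
α = 1.91×10⁻⁶/°F × 9/5 = 3.44×10⁻⁶/K.
E·α·ΔT = 57.70 MPa ⇒ ΔT = 57.70 / (62.67×10³ × 3.44×10⁻⁶) = 267.8 K.
T = 15.9 + 267.8 = 283.7 °C.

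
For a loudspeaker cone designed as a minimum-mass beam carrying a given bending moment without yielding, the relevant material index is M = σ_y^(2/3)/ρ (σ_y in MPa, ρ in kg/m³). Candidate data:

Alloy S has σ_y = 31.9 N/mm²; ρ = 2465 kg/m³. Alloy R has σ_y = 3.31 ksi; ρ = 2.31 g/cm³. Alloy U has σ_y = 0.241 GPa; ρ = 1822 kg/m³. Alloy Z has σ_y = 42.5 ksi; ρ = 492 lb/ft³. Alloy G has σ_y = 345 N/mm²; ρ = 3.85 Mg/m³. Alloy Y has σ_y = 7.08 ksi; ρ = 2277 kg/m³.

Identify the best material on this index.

Normalizing units and computing the index:
  alloy S: σ_y = 31.90 MPa, ρ = 2465 kg/m³
  alloy R: σ_y = 22.82 MPa, ρ = 2310 kg/m³
  alloy U: σ_y = 241.0 MPa, ρ = 1822 kg/m³
  alloy Z: σ_y = 293.0 MPa, ρ = 7881 kg/m³
  alloy G: σ_y = 345.0 MPa, ρ = 3850 kg/m³
  alloy Y: σ_y = 48.81 MPa, ρ = 2277 kg/m³
  alloy U: M = 21.3×10⁻³
  alloy G: M = 12.8×10⁻³
  alloy Y: M = 5.87×10⁻³
  alloy Z: M = 5.60×10⁻³
  alloy S: M = 4.08×10⁻³
  alloy R: M = 3.48×10⁻³
The maximum is for alloy U.

alloy U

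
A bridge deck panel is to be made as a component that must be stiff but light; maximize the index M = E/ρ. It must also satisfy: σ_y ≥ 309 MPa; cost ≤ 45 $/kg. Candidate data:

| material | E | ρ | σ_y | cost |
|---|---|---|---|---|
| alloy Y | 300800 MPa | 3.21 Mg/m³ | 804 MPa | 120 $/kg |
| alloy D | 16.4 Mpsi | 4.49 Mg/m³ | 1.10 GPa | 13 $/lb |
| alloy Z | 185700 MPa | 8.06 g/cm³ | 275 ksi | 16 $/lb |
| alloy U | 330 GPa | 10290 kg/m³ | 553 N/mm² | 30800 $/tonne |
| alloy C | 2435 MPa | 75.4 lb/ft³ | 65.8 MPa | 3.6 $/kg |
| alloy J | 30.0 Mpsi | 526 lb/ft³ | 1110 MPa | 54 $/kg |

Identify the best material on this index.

Screen on constraints: σ_y ≥ 309 MPa; cost ≤ 45 $/kg. Survivors: alloy D, alloy Z, alloy U.
After converting to SI:
  alloy D: E = 113.1 GPa, ρ = 4490 kg/m³
  alloy Z: E = 185.7 GPa, ρ = 8060 kg/m³
  alloy U: E = 330.0 GPa, ρ = 10290 kg/m³
  alloy U: M = 32.1 MN·m/kg
  alloy D: M = 25.2 MN·m/kg
  alloy Z: M = 23.0 MN·m/kg
The maximum is for alloy U.

alloy U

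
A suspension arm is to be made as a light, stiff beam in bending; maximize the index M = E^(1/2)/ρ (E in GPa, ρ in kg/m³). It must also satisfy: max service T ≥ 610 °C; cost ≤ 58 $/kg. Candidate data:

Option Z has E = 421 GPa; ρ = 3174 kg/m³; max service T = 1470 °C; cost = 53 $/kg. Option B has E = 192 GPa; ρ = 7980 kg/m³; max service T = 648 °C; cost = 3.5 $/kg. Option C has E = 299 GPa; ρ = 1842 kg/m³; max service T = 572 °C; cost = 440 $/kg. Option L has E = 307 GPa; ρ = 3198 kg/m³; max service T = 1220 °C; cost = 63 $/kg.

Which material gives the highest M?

Screen on constraints: max service T ≥ 610 °C; cost ≤ 58 $/kg. Survivors: option Z, option B.
Per-candidate index values:
  option Z: M = 6.46×10⁻³
  option B: M = 1.74×10⁻³
Option Z has the largest M.

option Z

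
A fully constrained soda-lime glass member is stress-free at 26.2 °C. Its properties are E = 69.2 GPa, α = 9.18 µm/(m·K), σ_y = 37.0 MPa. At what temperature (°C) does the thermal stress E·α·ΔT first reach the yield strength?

84.4 °C

E·α·ΔT = 37.00 MPa ⇒ ΔT = 37.00 / (69.20×10³ × 9.18×10⁻⁶) = 58.24 K.
T = 26.2 + 58.24 = 84.44 °C.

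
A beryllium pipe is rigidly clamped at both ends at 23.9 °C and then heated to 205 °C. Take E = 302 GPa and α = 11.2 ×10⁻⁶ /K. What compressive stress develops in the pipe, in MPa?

613 MPa

ΔT = 181.1 K. Constrained thermal stress σ = E·α·ΔT = 302.0×10³ MPa × 11.2×10⁻⁶ × 181.1 = 613 MPa (compressive).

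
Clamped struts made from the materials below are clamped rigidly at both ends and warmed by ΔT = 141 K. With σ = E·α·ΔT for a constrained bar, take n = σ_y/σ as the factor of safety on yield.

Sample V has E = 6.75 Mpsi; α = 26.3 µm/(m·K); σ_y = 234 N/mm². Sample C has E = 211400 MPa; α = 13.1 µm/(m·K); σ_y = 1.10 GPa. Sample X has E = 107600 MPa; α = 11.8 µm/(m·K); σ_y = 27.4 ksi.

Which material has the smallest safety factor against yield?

With everything in SI (GPa, ×10⁻⁶/K, MPa):
  sample V: E = 46.54, α = 26.3, σ_y = 234.0 → σ = 173 MPa, n = 1.36
  sample C: E = 211.4, α = 13.1, σ_y = 1100 → σ = 390 MPa, n = 2.82
  sample X: E = 107.6, α = 11.8, σ_y = 188.9 → σ = 179 MPa, n = 1.06
Sample X has the lowest safety factor, n = 1.06.

sample X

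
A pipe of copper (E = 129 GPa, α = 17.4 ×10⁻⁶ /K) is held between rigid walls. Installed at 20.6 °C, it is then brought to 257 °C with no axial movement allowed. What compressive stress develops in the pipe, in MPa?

531 MPa

ΔT = 236.4 K. Constrained thermal stress σ = E·α·ΔT = 129.0×10³ MPa × 17.4×10⁻⁶ × 236.4 = 531 MPa (compressive).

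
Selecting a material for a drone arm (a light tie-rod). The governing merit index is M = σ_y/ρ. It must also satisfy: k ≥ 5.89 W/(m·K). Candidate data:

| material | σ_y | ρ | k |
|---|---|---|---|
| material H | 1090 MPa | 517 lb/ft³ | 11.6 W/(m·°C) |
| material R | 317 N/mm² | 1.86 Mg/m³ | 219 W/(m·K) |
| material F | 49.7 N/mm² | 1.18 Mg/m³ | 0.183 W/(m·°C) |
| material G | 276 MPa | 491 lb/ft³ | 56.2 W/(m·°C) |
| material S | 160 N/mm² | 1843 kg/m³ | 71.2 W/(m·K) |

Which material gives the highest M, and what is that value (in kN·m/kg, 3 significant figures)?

Screen on constraints: k ≥ 5.89 W/(m·K). Survivors: material H, material R, material G, material S.
Convert each candidate to consistent units, then evaluate M:
  material H: σ_y = 1090 MPa, ρ = 8282 kg/m³
  material R: σ_y = 317.0 MPa, ρ = 1860 kg/m³
  material G: σ_y = 276.0 MPa, ρ = 7865 kg/m³
  material S: σ_y = 160.0 MPa, ρ = 1843 kg/m³
  material R: M = 170 kN·m/kg
  material H: M = 132 kN·m/kg
  material S: M = 86.8 kN·m/kg
  material G: M = 35.1 kN·m/kg
Material R has the largest M.

material R, M = 170 kN·m/kg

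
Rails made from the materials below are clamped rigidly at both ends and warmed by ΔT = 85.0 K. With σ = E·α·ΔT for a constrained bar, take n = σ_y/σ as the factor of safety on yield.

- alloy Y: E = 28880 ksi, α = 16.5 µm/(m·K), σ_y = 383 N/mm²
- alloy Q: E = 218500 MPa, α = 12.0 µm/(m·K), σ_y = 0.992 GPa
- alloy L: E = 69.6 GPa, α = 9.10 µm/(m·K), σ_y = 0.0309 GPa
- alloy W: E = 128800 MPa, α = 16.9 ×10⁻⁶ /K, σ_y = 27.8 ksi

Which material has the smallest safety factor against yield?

Per material, after unit conversion:
  alloy Y: E = 199.1, α = 16.5, σ_y = 383.0 → σ = 279 MPa, n = 1.37
  alloy Q: E = 218.5, α = 12.0, σ_y = 992.0 → σ = 223 MPa, n = 4.45
  alloy L: E = 69.60, α = 9.10, σ_y = 30.90 → σ = 53.8 MPa, n = 0.574
  alloy W: E = 128.8, α = 16.9, σ_y = 191.7 → σ = 185 MPa, n = 1.04
Smallest n: alloy L with n = 0.574.

alloy L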